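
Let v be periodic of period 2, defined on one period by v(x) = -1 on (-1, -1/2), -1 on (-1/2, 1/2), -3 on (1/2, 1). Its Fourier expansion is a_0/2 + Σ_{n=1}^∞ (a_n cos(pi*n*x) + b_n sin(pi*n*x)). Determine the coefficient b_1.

-2/pi

b_1 = ∫_{-1}^{1} v(x) sin(pi*x) dx.
Split the integral at the breakpoints.
Directly, an antiderivative of (-1) sin(pi*x) is cos(pi*x)/pi; evaluating from -1 to -1/2: ∫_{-1}^{-1/2} (-1) sin(pi*x) dx = (0) - (-1/pi) = 1/pi.
Directly, an antiderivative of (-1) sin(pi*x) is cos(pi*x)/pi; evaluating from -1/2 to 1/2: ∫_{-1/2}^{1/2} (-1) sin(pi*x) dx = (0) - (0) = 0.
Directly, an antiderivative of (-3) sin(pi*x) is 3*cos(pi*x)/pi; evaluating from 1/2 to 1: ∫_{1/2}^{1} (-3) sin(pi*x) dx = (-3/pi) - (0) = -3/pi.
Summing the pieces gives b_1 = -2/pi.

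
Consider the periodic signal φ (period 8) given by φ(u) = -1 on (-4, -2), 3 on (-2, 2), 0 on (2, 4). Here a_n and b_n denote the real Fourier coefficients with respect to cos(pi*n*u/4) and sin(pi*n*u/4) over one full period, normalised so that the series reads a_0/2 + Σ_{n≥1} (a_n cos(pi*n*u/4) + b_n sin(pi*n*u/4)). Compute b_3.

b_3 = 1/4 ∫_{-4}^{4} φ(u) sin(3*pi*u/4) du.
Split the integral at the breakpoints.
Directly, an antiderivative of (-1) sin(3*pi*u/4) is 4*cos(3*pi*u/4)/(3*pi); evaluating from -4 to -2: ∫_{-4}^{-2} (-1) sin(3*pi*u/4) du = (0) - (-4/(3*pi)) = 4/(3*pi).
Directly, an antiderivative of (3) sin(3*pi*u/4) is -4*cos(3*pi*u/4)/pi; evaluating from -2 to 2: ∫_{-2}^{2} (3) sin(3*pi*u/4) du = (0) - (0) = 0.
∫_{2}^{4} (0) sin(3*pi*u/4) du = 0.
Summing the pieces and multiplying by (1/4) gives b_3 = 1/(3*pi).

1/(3*pi)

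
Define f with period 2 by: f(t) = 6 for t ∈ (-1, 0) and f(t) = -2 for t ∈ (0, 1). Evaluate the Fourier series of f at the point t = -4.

t = -4 differs from t = 0 by -2 full period(s), and the series is 2-periodic.
At t = 0 the one-sided limits are f(0^-) = 6 and f(0^+) = -2.
By Dirichlet's theorem the series converges to their average, [(6) + (-2)]/2 = 2.

2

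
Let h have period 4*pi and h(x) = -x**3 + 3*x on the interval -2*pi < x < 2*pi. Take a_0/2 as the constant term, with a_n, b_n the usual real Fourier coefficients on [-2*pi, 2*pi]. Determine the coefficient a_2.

0

a_2 = (1/(2*pi)) ∫_{-2*pi}^{2*pi} h(x) cos(x) dx.
h is odd and cos(x) is even, so the integrand is odd over a symmetric interval and the integral vanishes.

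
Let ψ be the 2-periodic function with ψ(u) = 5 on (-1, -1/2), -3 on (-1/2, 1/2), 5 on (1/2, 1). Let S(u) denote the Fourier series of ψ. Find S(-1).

5

ψ is continuous at u = -1 with value 5, so the series converges to 5 there.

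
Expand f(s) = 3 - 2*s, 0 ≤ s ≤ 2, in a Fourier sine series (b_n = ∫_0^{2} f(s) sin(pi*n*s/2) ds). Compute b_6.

4/(3*pi)

b_6 = ∫_0^{2} (3 - 2*s) sin(3*pi*s) ds.
Integrating by parts (boundary term plus one more integral), an antiderivative of (3 - 2*s) sin(3*pi*s) is 2*s*cos(3*pi*s)/(3*pi) - 2*sin(3*pi*s)/(9*pi**2) - cos(3*pi*s)/pi; evaluating from 0 to 2: ∫_{0}^{2} (3 - 2*s) sin(3*pi*s) ds = (1/(3*pi)) - (-1/pi) = 4/(3*pi).
Hence b_6 = 4/(3*pi).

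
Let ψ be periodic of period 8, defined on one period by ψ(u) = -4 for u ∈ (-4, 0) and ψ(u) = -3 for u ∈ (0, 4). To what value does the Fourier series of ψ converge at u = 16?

u = 16 differs from u = 0 by 2 full period(s), and the series is 8-periodic.
At u = 0 the one-sided limits are ψ(0^-) = -4 and ψ(0^+) = -3.
By Dirichlet's theorem the series converges to their average, [(-4) + (-3)]/2 = -7/2.

-7/2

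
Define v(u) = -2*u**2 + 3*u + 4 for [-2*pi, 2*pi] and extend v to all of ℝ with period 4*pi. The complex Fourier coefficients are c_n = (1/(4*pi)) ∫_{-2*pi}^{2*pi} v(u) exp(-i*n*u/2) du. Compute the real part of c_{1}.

16

Since v is real-valued, Re(c_{1}) = (1/(4*pi)) ∫_{-2*pi}^{2*pi} v(u) cos(u/2) du = a_{1}/2.
Integrating by parts twice (tabular method), an antiderivative of (-2*u**2 + 3*u + 4) cos(u/2) is -4*u**2*sin(u/2) + 6*u*sin(u/2) - 16*u*cos(u/2) + 40*sin(u/2) + 12*cos(u/2); evaluating from -2*pi to 2*pi: ∫_{-2*pi}^{2*pi} (-2*u**2 + 3*u + 4) cos(u/2) du = (-12 + 32*pi) - (-32*pi - 12) = 64*pi.
Hence Re(c_{1}) = (1/(4*pi))·(64*pi) = 16.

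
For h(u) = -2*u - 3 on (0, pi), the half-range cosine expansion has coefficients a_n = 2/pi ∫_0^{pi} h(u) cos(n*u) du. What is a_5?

a_5 = 2/pi ∫_0^{pi} (-2*u - 3) cos(5*u) du.
Integrating by parts (boundary term plus one more integral), an antiderivative of (-2*u - 3) cos(5*u) is -2*u*sin(5*u)/5 - 3*sin(5*u)/5 - 2*cos(5*u)/25; evaluating from 0 to pi: ∫_{0}^{pi} (-2*u - 3) cos(5*u) du = (2/25) - (-2/25) = 4/25.
Hence a_5 = (2/pi)·(4/25) = 8/(25*pi).

8/(25*pi)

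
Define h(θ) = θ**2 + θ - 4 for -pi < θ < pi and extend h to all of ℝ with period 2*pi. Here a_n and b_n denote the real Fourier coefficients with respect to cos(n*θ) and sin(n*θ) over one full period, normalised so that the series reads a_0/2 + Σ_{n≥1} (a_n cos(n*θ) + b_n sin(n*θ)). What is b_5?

b_5 = 1/pi ∫_{-pi}^{pi} h(θ) sin(5*θ) dθ.
Integrating by parts twice (tabular method), an antiderivative of (θ**2 + θ - 4) sin(5*θ) is -θ**2*cos(5*θ)/5 + 2*θ*sin(5*θ)/25 - θ*cos(5*θ)/5 + sin(5*θ)/25 + 102*cos(5*θ)/125; evaluating from -pi to pi: ∫_{-pi}^{pi} (θ**2 + θ - 4) sin(5*θ) dθ = (-102/125 + pi/5 + pi**2/5) - (-102/125 - pi/5 + pi**2/5) = 2*pi/5.
Hence b_5 = (1/pi)·(2*pi/5) = 2/5.

2/5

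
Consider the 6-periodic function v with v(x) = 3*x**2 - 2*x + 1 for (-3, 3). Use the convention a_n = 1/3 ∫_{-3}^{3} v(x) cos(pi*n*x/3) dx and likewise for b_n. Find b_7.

-12/(7*pi)

b_7 = 1/3 ∫_{-3}^{3} v(x) sin(7*pi*x/3) dx.
Integrating by parts twice (tabular method), an antiderivative of (3*x**2 - 2*x + 1) sin(7*pi*x/3) is -9*x**2*cos(7*pi*x/3)/(7*pi) + 54*x*sin(7*pi*x/3)/(49*pi**2) + 6*x*cos(7*pi*x/3)/(7*pi) - 18*sin(7*pi*x/3)/(49*pi**2) - 3*cos(7*pi*x/3)/(7*pi) + 162*cos(7*pi*x/3)/(343*pi**3); evaluating from -3 to 3: ∫_{-3}^{3} (3*x**2 - 2*x + 1) sin(7*pi*x/3) dx = (6*(-27 + 539*pi**2)/(343*pi**3)) - (6*(-27 + 833*pi**2)/(343*pi**3)) = -36/(7*pi).
Hence b_7 = (1/3)·(-36/(7*pi)) = -12/(7*pi).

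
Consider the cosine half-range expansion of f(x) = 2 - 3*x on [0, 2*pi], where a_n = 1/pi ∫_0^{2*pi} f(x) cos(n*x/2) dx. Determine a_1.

a_1 = 1/pi ∫_0^{2*pi} (2 - 3*x) cos(x/2) dx.
Integrating by parts (boundary term plus one more integral), an antiderivative of (2 - 3*x) cos(x/2) is -6*x*sin(x/2) + 4*sin(x/2) - 12*cos(x/2); evaluating from 0 to 2*pi: ∫_{0}^{2*pi} (2 - 3*x) cos(x/2) dx = (12) - (-12) = 24.
Hence a_1 = (1/pi)·(24) = 24/pi.

24/pi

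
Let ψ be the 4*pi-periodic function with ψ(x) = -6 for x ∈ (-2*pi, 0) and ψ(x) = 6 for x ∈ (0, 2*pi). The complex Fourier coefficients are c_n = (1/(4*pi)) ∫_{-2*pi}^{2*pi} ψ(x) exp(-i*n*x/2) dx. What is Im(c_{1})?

Since ψ is real-valued, Im(c_{1}) = -(1/(4*pi)) ∫_{-2*pi}^{2*pi} ψ(x) sin(x/2) dx = -b_{1}/2.
ψ is odd and sin(x/2) is odd, so the integrand is even: ∫_{-2*pi}^{2*pi} ψ(x) sin(x/2) dx = 2∫_0^{2*pi} ψ(x) sin(x/2) dx.
Directly, an antiderivative of (6) sin(x/2) is -12*cos(x/2); evaluating from 0 to 2*pi: ∫_{0}^{2*pi} (6) sin(x/2) dx = (12) - (-12) = 24.
So ∫_{-2*pi}^{2*pi} ψ(x) sin(x/2) dx = 48.
Hence Im(c_{1}) = (-1/(4*pi))·(48) = -12/pi.

-12/pi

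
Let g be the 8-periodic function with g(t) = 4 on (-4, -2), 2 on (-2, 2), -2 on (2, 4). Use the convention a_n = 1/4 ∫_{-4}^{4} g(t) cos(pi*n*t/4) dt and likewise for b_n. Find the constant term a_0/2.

a_0 = 1/4 ∫_{-4}^{4} g(t) dt = 1/4 · (12) = 3.
So the constant term a_0/2 = 3/2.

3/2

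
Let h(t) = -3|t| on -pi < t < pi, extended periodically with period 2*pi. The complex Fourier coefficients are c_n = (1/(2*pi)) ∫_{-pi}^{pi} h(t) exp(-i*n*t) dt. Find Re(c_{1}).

6/pi

Since h is real-valued, Re(c_{1}) = (1/(2*pi)) ∫_{-pi}^{pi} h(t) cos(t) dt = a_{1}/2.
h is even and cos(t) is even, so the integrand is even: ∫_{-pi}^{pi} h(t) cos(t) dt = 2∫_0^{pi} h(t) cos(t) dt.
Integrating by parts (boundary term plus one more integral), an antiderivative of (-3*t) cos(t) is -3*t*sin(t) - 3*cos(t); evaluating from 0 to pi: ∫_{0}^{pi} (-3*t) cos(t) dt = (3) - (-3) = 6.
So ∫_{-pi}^{pi} h(t) cos(t) dt = 12.
Hence Re(c_{1}) = (1/(2*pi))·(12) = 6/pi.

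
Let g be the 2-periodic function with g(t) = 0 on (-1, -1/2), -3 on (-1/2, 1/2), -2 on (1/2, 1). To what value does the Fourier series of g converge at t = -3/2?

t = -3/2 differs from t = 1/2 by -1 full period(s), and the series is 2-periodic.
At t = 1/2 the one-sided limits are g(1/2^-) = -3 and g(1/2^+) = -2.
By Dirichlet's theorem the series converges to their average, [(-3) + (-2)]/2 = -5/2.

-5/2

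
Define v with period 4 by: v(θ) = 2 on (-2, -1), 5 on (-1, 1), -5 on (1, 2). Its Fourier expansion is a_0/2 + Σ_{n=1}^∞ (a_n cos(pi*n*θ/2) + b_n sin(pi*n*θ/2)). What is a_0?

7/2

a_0 = 1/2 ∫_{-2}^{2} v(θ) dθ = 1/2 · (7) = 7/2.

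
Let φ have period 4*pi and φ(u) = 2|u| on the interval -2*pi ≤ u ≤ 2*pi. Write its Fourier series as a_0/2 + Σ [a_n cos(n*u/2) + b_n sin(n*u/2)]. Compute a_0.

4*pi

a_0 = (1/(2*pi)) ∫_{-2*pi}^{2*pi} φ(u) du = (1/(2*pi)) · (8*pi**2) = 4*pi.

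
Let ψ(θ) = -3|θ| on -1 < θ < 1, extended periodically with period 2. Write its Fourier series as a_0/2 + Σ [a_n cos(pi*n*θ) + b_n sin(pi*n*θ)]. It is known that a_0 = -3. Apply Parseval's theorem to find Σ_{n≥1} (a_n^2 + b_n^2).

Parseval: a_0^2/2 + Σ_{n≥1} (a_n^2+b_n^2) = ∫_{-1}^{1} ψ(θ)^2 dθ = 6.
Subtract a_0^2/2 = 9/2: Σ (a_n^2+b_n^2) = 3/2.

3/2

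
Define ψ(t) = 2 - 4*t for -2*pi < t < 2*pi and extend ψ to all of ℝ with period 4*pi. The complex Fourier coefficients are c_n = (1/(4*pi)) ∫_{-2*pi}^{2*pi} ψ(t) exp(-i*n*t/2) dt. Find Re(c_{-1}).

Since ψ is real-valued, Re(c_{-1}) = (1/(4*pi)) ∫_{-2*pi}^{2*pi} ψ(t) cos(-t/2) dt = a_{1}/2.
Integrating by parts (boundary term plus one more integral), an antiderivative of (2 - 4*t) cos(-t/2) is -8*t*sin(t/2) + 4*sin(t/2) - 16*cos(t/2); evaluating from -2*pi to 2*pi: ∫_{-2*pi}^{2*pi} (2 - 4*t) cos(-t/2) dt = (16) - (16) = 0.
Hence Re(c_{-1}) = (1/(4*pi))·(0) = 0.

0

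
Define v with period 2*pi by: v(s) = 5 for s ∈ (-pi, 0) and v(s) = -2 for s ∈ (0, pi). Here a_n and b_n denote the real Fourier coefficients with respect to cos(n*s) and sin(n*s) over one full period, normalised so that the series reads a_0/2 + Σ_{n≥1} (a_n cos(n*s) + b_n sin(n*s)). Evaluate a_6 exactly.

a_6 = 1/pi ∫_{-pi}^{pi} v(s) cos(6*s) ds.
Split the integral at the breakpoints.
Directly, an antiderivative of (5) cos(6*s) is 5*sin(6*s)/6; evaluating from -pi to 0: ∫_{-pi}^{0} (5) cos(6*s) ds = (0) - (0) = 0.
Directly, an antiderivative of (-2) cos(6*s) is -sin(6*s)/3; evaluating from 0 to pi: ∫_{0}^{pi} (-2) cos(6*s) ds = (0) - (0) = 0.
Summing the pieces and multiplying by (1/pi) gives a_6 = 0.

0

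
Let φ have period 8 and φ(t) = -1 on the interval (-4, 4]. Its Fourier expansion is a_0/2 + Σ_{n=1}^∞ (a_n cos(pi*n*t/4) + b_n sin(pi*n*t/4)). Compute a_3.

0

a_3 = 1/4 ∫_{-4}^{4} φ(t) cos(3*pi*t/4) dt.
φ is even and cos(3*pi*t/4) is even, so the integrand is even and a_3 = 1/2 ∫_0^{4} φ(t) cos(3*pi*t/4) dt.
Directly, an antiderivative of (-1) cos(3*pi*t/4) is -4*sin(3*pi*t/4)/(3*pi); evaluating from 0 to 4: ∫_{0}^{4} (-1) cos(3*pi*t/4) dt = (0) - (0) = 0.
Hence a_3 = (1/2)·(0) = 0.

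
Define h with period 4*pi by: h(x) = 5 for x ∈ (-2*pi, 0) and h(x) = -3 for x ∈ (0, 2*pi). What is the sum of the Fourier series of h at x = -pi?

h is continuous at x = -pi with value 5, so the series converges to 5 there.

5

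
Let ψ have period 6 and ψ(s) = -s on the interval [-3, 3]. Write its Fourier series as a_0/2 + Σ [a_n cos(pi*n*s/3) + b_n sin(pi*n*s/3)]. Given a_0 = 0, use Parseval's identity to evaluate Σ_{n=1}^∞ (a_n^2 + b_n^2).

6

Parseval: a_0^2/2 + Σ_{n≥1} (a_n^2+b_n^2) = 1/3 ∫_{-3}^{3} ψ(s)^2 ds = 6.
Subtract a_0^2/2 = 0: Σ (a_n^2+b_n^2) = 6.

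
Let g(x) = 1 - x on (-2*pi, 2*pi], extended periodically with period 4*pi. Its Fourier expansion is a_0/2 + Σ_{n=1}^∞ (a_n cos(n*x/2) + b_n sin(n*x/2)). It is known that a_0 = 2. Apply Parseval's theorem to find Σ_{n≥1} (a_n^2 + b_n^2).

8*pi**2/3

Parseval: a_0^2/2 + Σ_{n≥1} (a_n^2+b_n^2) = (1/(2*pi)) ∫_{-2*pi}^{2*pi} g(x)^2 dx = 2 + 8*pi**2/3.
Subtract a_0^2/2 = 2: Σ (a_n^2+b_n^2) = 8*pi**2/3.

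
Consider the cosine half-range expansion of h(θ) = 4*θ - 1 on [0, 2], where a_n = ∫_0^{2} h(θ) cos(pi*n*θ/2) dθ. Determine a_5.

-32/(25*pi**2)

a_5 = ∫_0^{2} (4*θ - 1) cos(5*pi*θ/2) dθ.
Integrating by parts (boundary term plus one more integral), an antiderivative of (4*θ - 1) cos(5*pi*θ/2) is 8*θ*sin(5*pi*θ/2)/(5*pi) - 2*sin(5*pi*θ/2)/(5*pi) + 16*cos(5*pi*θ/2)/(25*pi**2); evaluating from 0 to 2: ∫_{0}^{2} (4*θ - 1) cos(5*pi*θ/2) dθ = (-16/(25*pi**2)) - (16/(25*pi**2)) = -32/(25*pi**2).
Hence a_5 = -32/(25*pi**2).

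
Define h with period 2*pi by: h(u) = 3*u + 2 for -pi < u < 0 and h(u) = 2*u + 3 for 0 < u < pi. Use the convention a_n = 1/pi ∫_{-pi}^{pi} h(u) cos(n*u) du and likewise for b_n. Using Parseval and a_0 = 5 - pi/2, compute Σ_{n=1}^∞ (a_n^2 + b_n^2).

1/2 + 5*pi/2 + 101*pi**2/24

Parseval: a_0^2/2 + Σ_{n≥1} (a_n^2+b_n^2) = 1/pi ∫_{-pi}^{pi} h(u)^2 du = 13 + 13*pi**2/3.
Subtract a_0^2/2 = (10 - pi)**2/8: Σ (a_n^2+b_n^2) = 1/2 + 5*pi/2 + 101*pi**2/24.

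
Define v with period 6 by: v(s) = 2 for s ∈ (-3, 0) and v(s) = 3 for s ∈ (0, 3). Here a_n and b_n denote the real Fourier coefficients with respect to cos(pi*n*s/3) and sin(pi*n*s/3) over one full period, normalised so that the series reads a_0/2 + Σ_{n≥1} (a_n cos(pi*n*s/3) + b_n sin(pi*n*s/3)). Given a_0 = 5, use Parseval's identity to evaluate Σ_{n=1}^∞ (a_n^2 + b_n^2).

1/2

Parseval: a_0^2/2 + Σ_{n≥1} (a_n^2+b_n^2) = 1/3 ∫_{-3}^{3} v(s)^2 ds = 13.
Subtract a_0^2/2 = 25/2: Σ (a_n^2+b_n^2) = 1/2.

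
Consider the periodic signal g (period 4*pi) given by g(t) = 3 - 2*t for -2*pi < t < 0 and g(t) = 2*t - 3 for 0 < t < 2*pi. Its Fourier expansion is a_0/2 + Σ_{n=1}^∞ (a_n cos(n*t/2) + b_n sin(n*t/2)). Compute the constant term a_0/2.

2*pi

a_0 = (1/(2*pi)) ∫_{-2*pi}^{2*pi} g(t) dt = (1/(2*pi)) · (8*pi**2) = 4*pi.
So the constant term a_0/2 = 2*pi.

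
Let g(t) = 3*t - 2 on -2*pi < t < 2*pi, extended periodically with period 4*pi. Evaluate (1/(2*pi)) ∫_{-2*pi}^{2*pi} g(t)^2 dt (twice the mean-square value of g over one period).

8 + 24*pi**2

(1/(2*pi)) ∫_{-2*pi}^{2*pi} g(t)^2 dt = (1/(2*pi)) · (16*pi + 48*pi**3) = 8 + 24*pi**2.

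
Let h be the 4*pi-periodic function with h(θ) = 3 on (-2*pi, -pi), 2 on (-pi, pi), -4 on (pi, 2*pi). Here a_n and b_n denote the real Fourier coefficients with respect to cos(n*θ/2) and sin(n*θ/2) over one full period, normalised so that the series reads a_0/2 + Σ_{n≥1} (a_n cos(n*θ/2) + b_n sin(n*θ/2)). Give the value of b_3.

-7/(3*pi)

b_3 = (1/(2*pi)) ∫_{-2*pi}^{2*pi} h(θ) sin(3*θ/2) dθ.
Split the integral at the breakpoints.
Directly, an antiderivative of (3) sin(3*θ/2) is -2*cos(3*θ/2); evaluating from -2*pi to -pi: ∫_{-2*pi}^{-pi} (3) sin(3*θ/2) dθ = (0) - (2) = -2.
Directly, an antiderivative of (2) sin(3*θ/2) is -4*cos(3*θ/2)/3; evaluating from -pi to pi: ∫_{-pi}^{pi} (2) sin(3*θ/2) dθ = (0) - (0) = 0.
Directly, an antiderivative of (-4) sin(3*θ/2) is 8*cos(3*θ/2)/3; evaluating from pi to 2*pi: ∫_{pi}^{2*pi} (-4) sin(3*θ/2) dθ = (-8/3) - (0) = -8/3.
Summing the pieces and multiplying by (1/(2*pi)) gives b_3 = -7/(3*pi).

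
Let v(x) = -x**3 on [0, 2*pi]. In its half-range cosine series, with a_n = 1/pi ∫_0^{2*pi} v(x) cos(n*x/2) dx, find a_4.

a_4 = 1/pi ∫_0^{2*pi} (-x**3) cos(2*x) dx.
Integrating by parts three times (tabular method), an antiderivative of (-x**3) cos(2*x) is -x**3*sin(2*x)/2 - 3*x**2*cos(2*x)/4 + 3*x*sin(2*x)/4 + 3*cos(2*x)/8; evaluating from 0 to 2*pi: ∫_{0}^{2*pi} (-x**3) cos(2*x) dx = (3/8 - 3*pi**2) - (3/8) = -3*pi**2.
Hence a_4 = (1/pi)·(-3*pi**2) = -3*pi.

-3*pi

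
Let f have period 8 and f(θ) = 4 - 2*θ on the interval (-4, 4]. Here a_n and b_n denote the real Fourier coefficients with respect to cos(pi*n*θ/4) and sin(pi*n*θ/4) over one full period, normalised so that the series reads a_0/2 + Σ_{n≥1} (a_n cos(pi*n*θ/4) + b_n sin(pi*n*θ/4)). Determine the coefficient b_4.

4/pi

b_4 = 1/4 ∫_{-4}^{4} f(θ) sin(pi*θ) dθ.
Integrating by parts (boundary term plus one more integral), an antiderivative of (4 - 2*θ) sin(pi*θ) is 2*θ*cos(pi*θ)/pi - 2*sin(pi*θ)/pi**2 - 4*cos(pi*θ)/pi; evaluating from -4 to 4: ∫_{-4}^{4} (4 - 2*θ) sin(pi*θ) dθ = (4/pi) - (-12/pi) = 16/pi.
Hence b_4 = (1/4)·(16/pi) = 4/pi.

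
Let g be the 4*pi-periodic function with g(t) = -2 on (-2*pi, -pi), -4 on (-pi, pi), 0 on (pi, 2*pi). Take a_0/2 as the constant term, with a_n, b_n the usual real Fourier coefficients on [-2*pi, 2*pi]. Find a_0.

-5

a_0 = (1/(2*pi)) ∫_{-2*pi}^{2*pi} g(t) dt = (1/(2*pi)) · (-10*pi) = -5.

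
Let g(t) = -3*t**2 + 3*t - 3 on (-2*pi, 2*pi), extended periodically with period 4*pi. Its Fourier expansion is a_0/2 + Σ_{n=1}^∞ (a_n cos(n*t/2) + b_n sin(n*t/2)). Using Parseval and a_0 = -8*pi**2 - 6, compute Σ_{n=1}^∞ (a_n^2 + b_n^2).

Parseval: a_0^2/2 + Σ_{n≥1} (a_n^2+b_n^2) = (1/(2*pi)) ∫_{-2*pi}^{2*pi} g(t)^2 dt = 18 + 72*pi**2 + 288*pi**4/5.
Subtract a_0^2/2 = 2*(3 + 4*pi**2)**2: Σ (a_n^2+b_n^2) = pi**2*(24 + 128*pi**2/5).

pi**2*(24 + 128*pi**2/5)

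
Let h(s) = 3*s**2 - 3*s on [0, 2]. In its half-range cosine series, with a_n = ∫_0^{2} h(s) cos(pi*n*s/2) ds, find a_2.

12/pi**2

a_2 = ∫_0^{2} (3*s**2 - 3*s) cos(pi*s) ds.
Integrating by parts twice (tabular method), an antiderivative of (3*s**2 - 3*s) cos(pi*s) is 3*s**2*sin(pi*s)/pi - 3*s*sin(pi*s)/pi + 6*s*cos(pi*s)/pi**2 - 6*sin(pi*s)/pi**3 - 3*cos(pi*s)/pi**2; evaluating from 0 to 2: ∫_{0}^{2} (3*s**2 - 3*s) cos(pi*s) ds = (9/pi**2) - (-3/pi**2) = 12/pi**2.
Hence a_2 = 12/pi**2.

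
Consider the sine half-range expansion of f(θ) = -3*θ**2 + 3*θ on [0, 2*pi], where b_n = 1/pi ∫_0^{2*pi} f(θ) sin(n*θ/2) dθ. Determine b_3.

-8*pi + 32/(9*pi) + 4

b_3 = 1/pi ∫_0^{2*pi} (-3*θ**2 + 3*θ) sin(3*θ/2) dθ.
Integrating by parts twice (tabular method), an antiderivative of (-3*θ**2 + 3*θ) sin(3*θ/2) is 2*θ**2*cos(3*θ/2) - 8*θ*sin(3*θ/2)/3 - 2*θ*cos(3*θ/2) + 4*sin(3*θ/2)/3 - 16*cos(3*θ/2)/9; evaluating from 0 to 2*pi: ∫_{0}^{2*pi} (-3*θ**2 + 3*θ) sin(3*θ/2) dθ = (-8*pi**2 + 16/9 + 4*pi) - (-16/9) = -8*pi**2 + 32/9 + 4*pi.
Hence b_3 = (1/pi)·(-8*pi**2 + 32/9 + 4*pi) = -8*pi + 32/(9*pi) + 4.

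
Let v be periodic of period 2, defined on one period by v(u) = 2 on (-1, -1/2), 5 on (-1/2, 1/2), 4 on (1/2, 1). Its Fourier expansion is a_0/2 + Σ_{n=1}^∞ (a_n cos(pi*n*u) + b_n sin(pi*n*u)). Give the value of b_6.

b_6 = ∫_{-1}^{1} v(u) sin(6*pi*u) du.
Split the integral at the breakpoints.
Directly, an antiderivative of (2) sin(6*pi*u) is -cos(6*pi*u)/(3*pi); evaluating from -1 to -1/2: ∫_{-1}^{-1/2} (2) sin(6*pi*u) du = (1/(3*pi)) - (-1/(3*pi)) = 2/(3*pi).
Directly, an antiderivative of (5) sin(6*pi*u) is -5*cos(6*pi*u)/(6*pi); evaluating from -1/2 to 1/2: ∫_{-1/2}^{1/2} (5) sin(6*pi*u) du = (5/(6*pi)) - (5/(6*pi)) = 0.
Directly, an antiderivative of (4) sin(6*pi*u) is -2*cos(6*pi*u)/(3*pi); evaluating from 1/2 to 1: ∫_{1/2}^{1} (4) sin(6*pi*u) du = (-2/(3*pi)) - (2/(3*pi)) = -4/(3*pi).
Summing the pieces gives b_6 = -2/(3*pi).

-2/(3*pi)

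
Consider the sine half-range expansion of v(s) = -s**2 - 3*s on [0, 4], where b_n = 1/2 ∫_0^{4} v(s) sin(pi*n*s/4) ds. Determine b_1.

-56/pi + 128/pi**3

b_1 = 1/2 ∫_0^{4} (-s**2 - 3*s) sin(pi*s/4) ds.
Integrating by parts twice (tabular method), an antiderivative of (-s**2 - 3*s) sin(pi*s/4) is 4*s**2*cos(pi*s/4)/pi - 32*s*sin(pi*s/4)/pi**2 + 12*s*cos(pi*s/4)/pi - 48*sin(pi*s/4)/pi**2 - 128*cos(pi*s/4)/pi**3; evaluating from 0 to 4: ∫_{0}^{4} (-s**2 - 3*s) sin(pi*s/4) ds = (-112/pi + 128/pi**3) - (-128/pi**3) = -112/pi + 256/pi**3.
Hence b_1 = (1/2)·(-112/pi + 256/pi**3) = -56/pi + 128/pi**3.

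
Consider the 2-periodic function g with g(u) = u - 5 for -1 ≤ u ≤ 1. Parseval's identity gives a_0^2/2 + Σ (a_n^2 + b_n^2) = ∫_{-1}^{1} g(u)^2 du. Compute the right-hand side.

152/3

∫_{-1}^{1} g(u)^2 du = 152/3.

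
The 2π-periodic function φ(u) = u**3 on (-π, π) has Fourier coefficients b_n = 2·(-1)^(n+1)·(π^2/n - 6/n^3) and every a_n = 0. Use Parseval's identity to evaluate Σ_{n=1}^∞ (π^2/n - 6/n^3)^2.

Parseval: Σ b_n^2 = (1/π) ∫_{-π}^{π} φ(u)^2 du = 2*pi**6/7.
b_n^2 = 4·(π^2/n - 6/n^3)^2, so the sum equals (2*pi**6/7)/4 = pi**6/14.

pi**6/14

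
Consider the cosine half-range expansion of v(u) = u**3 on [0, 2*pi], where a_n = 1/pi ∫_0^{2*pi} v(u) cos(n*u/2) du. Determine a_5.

a_5 = 1/pi ∫_0^{2*pi} (u**3) cos(5*u/2) du.
Integrating by parts three times (tabular method), an antiderivative of (u**3) cos(5*u/2) is 2*u**3*sin(5*u/2)/5 + 12*u**2*cos(5*u/2)/25 - 48*u*sin(5*u/2)/125 - 96*cos(5*u/2)/625; evaluating from 0 to 2*pi: ∫_{0}^{2*pi} (u**3) cos(5*u/2) du = (96/625 - 48*pi**2/25) - (-96/625) = 192/625 - 48*pi**2/25.
Hence a_5 = (1/pi)·(192/625 - 48*pi**2/25) = 48*(4 - 25*pi**2)/(625*pi).

48*(4 - 25*pi**2)/(625*pi)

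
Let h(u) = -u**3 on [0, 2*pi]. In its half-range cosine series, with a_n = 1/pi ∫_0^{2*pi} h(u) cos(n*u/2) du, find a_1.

a_1 = 1/pi ∫_0^{2*pi} (-u**3) cos(u/2) du.
Integrating by parts three times (tabular method), an antiderivative of (-u**3) cos(u/2) is -2*u**3*sin(u/2) - 12*u**2*cos(u/2) + 48*u*sin(u/2) + 96*cos(u/2); evaluating from 0 to 2*pi: ∫_{0}^{2*pi} (-u**3) cos(u/2) du = (-96 + 48*pi**2) - (96) = -192 + 48*pi**2.
Hence a_1 = (1/pi)·(-192 + 48*pi**2) = -192/pi + 48*pi.

-192/pi + 48*pi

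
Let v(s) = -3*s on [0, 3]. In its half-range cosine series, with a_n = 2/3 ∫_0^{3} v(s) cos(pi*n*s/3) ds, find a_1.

36/pi**2

a_1 = 2/3 ∫_0^{3} (-3*s) cos(pi*s/3) ds.
Integrating by parts (boundary term plus one more integral), an antiderivative of (-3*s) cos(pi*s/3) is -9*s*sin(pi*s/3)/pi - 27*cos(pi*s/3)/pi**2; evaluating from 0 to 3: ∫_{0}^{3} (-3*s) cos(pi*s/3) ds = (27/pi**2) - (-27/pi**2) = 54/pi**2.
Hence a_1 = (2/3)·(54/pi**2) = 36/pi**2.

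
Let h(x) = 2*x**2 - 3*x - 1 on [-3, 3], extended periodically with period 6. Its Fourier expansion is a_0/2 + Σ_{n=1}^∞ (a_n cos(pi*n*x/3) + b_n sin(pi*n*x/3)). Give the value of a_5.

-72/(25*pi**2)

a_5 = 1/3 ∫_{-3}^{3} h(x) cos(5*pi*x/3) dx.
Integrating by parts twice (tabular method), an antiderivative of (2*x**2 - 3*x - 1) cos(5*pi*x/3) is 6*x**2*sin(5*pi*x/3)/(5*pi) - 9*x*sin(5*pi*x/3)/(5*pi) + 36*x*cos(5*pi*x/3)/(25*pi**2) - 3*sin(5*pi*x/3)/(5*pi) - 108*sin(5*pi*x/3)/(125*pi**3) - 27*cos(5*pi*x/3)/(25*pi**2); evaluating from -3 to 3: ∫_{-3}^{3} (2*x**2 - 3*x - 1) cos(5*pi*x/3) dx = (-81/(25*pi**2)) - (27/(5*pi**2)) = -216/(25*pi**2).
Hence a_5 = (1/3)·(-216/(25*pi**2)) = -72/(25*pi**2).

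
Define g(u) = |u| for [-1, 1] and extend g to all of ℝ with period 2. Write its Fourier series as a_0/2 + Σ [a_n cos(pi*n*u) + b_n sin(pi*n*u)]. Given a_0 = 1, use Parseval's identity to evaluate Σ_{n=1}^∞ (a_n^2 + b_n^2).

Parseval: a_0^2/2 + Σ_{n≥1} (a_n^2+b_n^2) = ∫_{-1}^{1} g(u)^2 du = 2/3.
Subtract a_0^2/2 = 1/2: Σ (a_n^2+b_n^2) = 1/6.

1/6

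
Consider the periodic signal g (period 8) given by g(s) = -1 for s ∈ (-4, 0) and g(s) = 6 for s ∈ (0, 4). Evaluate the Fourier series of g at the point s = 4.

At s = 4 the one-sided limits are g(4^-) = 6 and g(4^+) = -1.
By Dirichlet's theorem the series converges to their average, [(6) + (-1)]/2 = 5/2.

5/2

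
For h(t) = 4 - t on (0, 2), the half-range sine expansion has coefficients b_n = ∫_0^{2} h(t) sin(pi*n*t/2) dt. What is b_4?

1/pi

b_4 = ∫_0^{2} (4 - t) sin(2*pi*t) dt.
Integrating by parts (boundary term plus one more integral), an antiderivative of (4 - t) sin(2*pi*t) is t*cos(2*pi*t)/(2*pi) - sin(2*pi*t)/(4*pi**2) - 2*cos(2*pi*t)/pi; evaluating from 0 to 2: ∫_{0}^{2} (4 - t) sin(2*pi*t) dt = (-1/pi) - (-2/pi) = 1/pi.
Hence b_4 = 1/pi.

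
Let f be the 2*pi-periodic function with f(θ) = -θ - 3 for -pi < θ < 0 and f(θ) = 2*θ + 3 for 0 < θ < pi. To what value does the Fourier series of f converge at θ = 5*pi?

3*pi/2

θ = 5*pi differs from θ = pi by 2 full period(s), and the series is 2*pi-periodic.
At θ = pi the one-sided limits are f(pi^-) = 3 + 2*pi and f(pi^+) = -3 + pi.
By Dirichlet's theorem the series converges to their average, [(3 + 2*pi) + (-3 + pi)]/2 = 3*pi/2.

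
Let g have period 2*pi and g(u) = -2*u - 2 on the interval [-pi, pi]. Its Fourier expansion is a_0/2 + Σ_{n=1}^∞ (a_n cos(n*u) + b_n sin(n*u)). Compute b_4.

1

b_4 = 1/pi ∫_{-pi}^{pi} g(u) sin(4*u) du.
Integrating by parts (boundary term plus one more integral), an antiderivative of (-2*u - 2) sin(4*u) is u*cos(4*u)/2 - sin(4*u)/8 + cos(4*u)/2; evaluating from -pi to pi: ∫_{-pi}^{pi} (-2*u - 2) sin(4*u) du = (1/2 + pi/2) - (1/2 - pi/2) = pi.
Hence b_4 = (1/pi)·(pi) = 1.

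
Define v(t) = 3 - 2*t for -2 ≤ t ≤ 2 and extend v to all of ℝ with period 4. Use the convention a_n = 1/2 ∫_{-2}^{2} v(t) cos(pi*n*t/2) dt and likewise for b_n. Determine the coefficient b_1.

-8/pi

b_1 = 1/2 ∫_{-2}^{2} v(t) sin(pi*t/2) dt.
Integrating by parts (boundary term plus one more integral), an antiderivative of (3 - 2*t) sin(pi*t/2) is 4*t*cos(pi*t/2)/pi - 8*sin(pi*t/2)/pi**2 - 6*cos(pi*t/2)/pi; evaluating from -2 to 2: ∫_{-2}^{2} (3 - 2*t) sin(pi*t/2) dt = (-2/pi) - (14/pi) = -16/pi.
Hence b_1 = (1/2)·(-16/pi) = -8/pi.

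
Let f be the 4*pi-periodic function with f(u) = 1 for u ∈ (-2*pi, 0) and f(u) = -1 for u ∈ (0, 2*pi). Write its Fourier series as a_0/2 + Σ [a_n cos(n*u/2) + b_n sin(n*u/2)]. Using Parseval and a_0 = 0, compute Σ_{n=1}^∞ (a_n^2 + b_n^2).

Parseval: a_0^2/2 + Σ_{n≥1} (a_n^2+b_n^2) = (1/(2*pi)) ∫_{-2*pi}^{2*pi} f(u)^2 du = 2.
Subtract a_0^2/2 = 0: Σ (a_n^2+b_n^2) = 2.

2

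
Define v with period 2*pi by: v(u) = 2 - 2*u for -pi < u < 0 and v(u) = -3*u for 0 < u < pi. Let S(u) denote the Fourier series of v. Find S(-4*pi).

u = -4*pi differs from u = 0 by -2 full period(s), and the series is 2*pi-periodic.
At u = 0 the one-sided limits are v(0^-) = 2 and v(0^+) = 0.
By Dirichlet's theorem the series converges to their average, [(2) + (0)]/2 = 1.

1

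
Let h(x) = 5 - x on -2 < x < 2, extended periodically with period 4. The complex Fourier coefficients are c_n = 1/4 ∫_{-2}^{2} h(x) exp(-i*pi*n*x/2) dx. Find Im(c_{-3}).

-2/(3*pi)

Since h is real-valued, Im(c_{-3}) = -1/4 ∫_{-2}^{2} h(x) sin(-3*pi*x/2) dx = b_{3}/2.
Integrating by parts (boundary term plus one more integral), an antiderivative of (5 - x) sin(-3*pi*x/2) is -2*x*cos(3*pi*x/2)/(3*pi) + 4*sin(3*pi*x/2)/(9*pi**2) + 10*cos(3*pi*x/2)/(3*pi); evaluating from -2 to 2: ∫_{-2}^{2} (5 - x) sin(-3*pi*x/2) dx = (-2/pi) - (-14/(3*pi)) = 8/(3*pi).
Hence Im(c_{-3}) = (-1/4)·(8/(3*pi)) = -2/(3*pi).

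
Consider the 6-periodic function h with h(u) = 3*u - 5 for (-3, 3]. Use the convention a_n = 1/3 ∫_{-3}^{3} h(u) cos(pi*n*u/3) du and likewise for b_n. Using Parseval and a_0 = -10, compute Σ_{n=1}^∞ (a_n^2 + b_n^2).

Parseval: a_0^2/2 + Σ_{n≥1} (a_n^2+b_n^2) = 1/3 ∫_{-3}^{3} h(u)^2 du = 104.
Subtract a_0^2/2 = 50: Σ (a_n^2+b_n^2) = 54.

54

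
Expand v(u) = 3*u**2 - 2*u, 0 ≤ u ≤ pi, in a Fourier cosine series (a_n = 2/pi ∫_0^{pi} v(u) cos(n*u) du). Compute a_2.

a_2 = 2/pi ∫_0^{pi} (3*u**2 - 2*u) cos(2*u) du.
Integrating by parts twice (tabular method), an antiderivative of (3*u**2 - 2*u) cos(2*u) is 3*u**2*sin(2*u)/2 - u*sin(2*u) + 3*u*cos(2*u)/2 - 3*sin(2*u)/4 - cos(2*u)/2; evaluating from 0 to pi: ∫_{0}^{pi} (3*u**2 - 2*u) cos(2*u) du = (-1/2 + 3*pi/2) - (-1/2) = 3*pi/2.
Hence a_2 = (2/pi)·(3*pi/2) = 3.

3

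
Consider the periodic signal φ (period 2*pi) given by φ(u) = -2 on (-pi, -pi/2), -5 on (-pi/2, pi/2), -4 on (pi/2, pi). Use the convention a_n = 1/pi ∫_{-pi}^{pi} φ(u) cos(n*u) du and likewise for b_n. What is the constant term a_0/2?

a_0 = 1/pi ∫_{-pi}^{pi} φ(u) du = 1/pi · (-8*pi) = -8.
So the constant term a_0/2 = -4.

-4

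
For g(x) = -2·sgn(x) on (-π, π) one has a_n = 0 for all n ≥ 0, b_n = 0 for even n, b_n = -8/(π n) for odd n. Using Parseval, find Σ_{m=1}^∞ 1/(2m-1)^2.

Parseval: Σ b_n^2 = (1/π) ∫_{-π}^{π} g(x)^2 dx = 8.
Only odd n contribute, with b_n^2 = 64/(π^2 n^2), so Σ_{m≥1} 1/(2m-1)^2 = π^2·(8)/64 = pi**2/8.

pi**2/8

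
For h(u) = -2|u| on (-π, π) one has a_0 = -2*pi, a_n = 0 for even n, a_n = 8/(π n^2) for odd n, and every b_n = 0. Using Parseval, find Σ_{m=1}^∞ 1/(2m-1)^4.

pi**4/96

Parseval: a_0^2/2 + Σ a_n^2 = (1/π) ∫_{-π}^{π} h(u)^2 du = 8*pi**2/3.
Subtract a_0^2/2 = 2*pi**2: Σ a_n^2 = 2*pi**2/3.
Only odd n contribute, with a_n^2 = 64/(π^2 n^4), so Σ_{m≥1} 1/(2m-1)^4 = π^2·(2*pi**2/3)/64 = pi**4/96.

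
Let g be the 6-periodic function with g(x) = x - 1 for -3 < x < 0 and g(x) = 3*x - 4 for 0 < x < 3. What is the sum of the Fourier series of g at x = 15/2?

x = 15/2 differs from x = 3/2 by 1 full period(s), and the series is 6-periodic.
g is continuous at x = 3/2 with value 1/2, so the series converges to 1/2 there.

1/2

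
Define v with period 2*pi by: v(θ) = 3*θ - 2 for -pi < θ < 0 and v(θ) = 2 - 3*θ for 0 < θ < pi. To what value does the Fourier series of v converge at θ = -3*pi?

θ = -3*pi differs from θ = pi by -2 full period(s), and the series is 2*pi-periodic.
At θ = pi the one-sided limits are v(pi^-) = 2 - 3*pi and v(pi^+) = -3*pi - 2.
By Dirichlet's theorem the series converges to their average, [(2 - 3*pi) + (-3*pi - 2)]/2 = -3*pi.

-3*pi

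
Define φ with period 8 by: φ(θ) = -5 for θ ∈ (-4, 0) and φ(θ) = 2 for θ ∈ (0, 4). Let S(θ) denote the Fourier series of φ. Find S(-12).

-3/2

θ = -12 differs from θ = -4 by -1 full period(s), and the series is 8-periodic.
At θ = -4 the one-sided limits are φ(-4^-) = 2 and φ(-4^+) = -5.
By Dirichlet's theorem the series converges to their average, [(2) + (-5)]/2 = -3/2.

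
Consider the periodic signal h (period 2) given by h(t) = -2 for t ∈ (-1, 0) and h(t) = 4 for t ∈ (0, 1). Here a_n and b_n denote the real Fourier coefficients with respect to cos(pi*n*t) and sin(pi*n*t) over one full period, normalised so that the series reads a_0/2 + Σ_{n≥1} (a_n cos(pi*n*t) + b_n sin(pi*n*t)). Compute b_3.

4/pi

b_3 = ∫_{-1}^{1} h(t) sin(3*pi*t) dt.
Split the integral at the breakpoints.
Directly, an antiderivative of (-2) sin(3*pi*t) is 2*cos(3*pi*t)/(3*pi); evaluating from -1 to 0: ∫_{-1}^{0} (-2) sin(3*pi*t) dt = (2/(3*pi)) - (-2/(3*pi)) = 4/(3*pi).
Directly, an antiderivative of (4) sin(3*pi*t) is -4*cos(3*pi*t)/(3*pi); evaluating from 0 to 1: ∫_{0}^{1} (4) sin(3*pi*t) dt = (4/(3*pi)) - (-4/(3*pi)) = 8/(3*pi).
Summing the pieces gives b_3 = 4/pi.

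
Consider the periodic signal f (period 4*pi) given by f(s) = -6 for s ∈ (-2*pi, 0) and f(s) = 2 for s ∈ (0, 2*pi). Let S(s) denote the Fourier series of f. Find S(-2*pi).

-2

At s = -2*pi the one-sided limits are f(-2*pi^-) = 2 and f(-2*pi^+) = -6.
By Dirichlet's theorem the series converges to their average, [(2) + (-6)]/2 = -2.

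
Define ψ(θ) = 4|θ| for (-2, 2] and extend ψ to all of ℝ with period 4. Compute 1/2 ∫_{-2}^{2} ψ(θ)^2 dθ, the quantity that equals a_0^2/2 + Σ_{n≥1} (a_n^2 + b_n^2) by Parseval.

1/2 ∫_{-2}^{2} ψ(θ)^2 dθ = 1/2 · (256/3) = 128/3.

128/3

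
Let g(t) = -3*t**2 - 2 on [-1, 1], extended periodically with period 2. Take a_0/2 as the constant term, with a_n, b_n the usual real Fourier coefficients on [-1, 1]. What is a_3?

a_3 = ∫_{-1}^{1} g(t) cos(3*pi*t) dt.
g is even and cos(3*pi*t) is even, so the integrand is even and a_3 = 2 ∫_0^{1} g(t) cos(3*pi*t) dt.
Integrating by parts twice (tabular method), an antiderivative of (-3*t**2 - 2) cos(3*pi*t) is -t**2*sin(3*pi*t)/pi - 2*t*cos(3*pi*t)/(3*pi**2) - 2*sin(3*pi*t)/(3*pi) + 2*sin(3*pi*t)/(9*pi**3); evaluating from 0 to 1: ∫_{0}^{1} (-3*t**2 - 2) cos(3*pi*t) dt = (2/(3*pi**2)) - (0) = 2/(3*pi**2).
Hence a_3 = 2·(2/(3*pi**2)) = 4/(3*pi**2).

4/(3*pi**2)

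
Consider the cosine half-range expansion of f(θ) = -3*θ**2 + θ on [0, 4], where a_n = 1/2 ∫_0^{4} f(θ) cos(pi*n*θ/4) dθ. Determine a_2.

-48/pi**2

a_2 = 1/2 ∫_0^{4} (-3*θ**2 + θ) cos(pi*θ/2) dθ.
Integrating by parts twice (tabular method), an antiderivative of (-3*θ**2 + θ) cos(pi*θ/2) is -6*θ**2*sin(pi*θ/2)/pi + 2*θ*sin(pi*θ/2)/pi - 24*θ*cos(pi*θ/2)/pi**2 + 48*sin(pi*θ/2)/pi**3 + 4*cos(pi*θ/2)/pi**2; evaluating from 0 to 4: ∫_{0}^{4} (-3*θ**2 + θ) cos(pi*θ/2) dθ = (-92/pi**2) - (4/pi**2) = -96/pi**2.
Hence a_2 = (1/2)·(-96/pi**2) = -48/pi**2.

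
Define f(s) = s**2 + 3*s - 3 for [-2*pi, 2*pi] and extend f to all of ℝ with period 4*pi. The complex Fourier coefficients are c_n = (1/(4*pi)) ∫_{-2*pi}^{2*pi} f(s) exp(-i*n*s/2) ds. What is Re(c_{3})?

Since f is real-valued, Re(c_{3}) = (1/(4*pi)) ∫_{-2*pi}^{2*pi} f(s) cos(3*s/2) ds = a_{3}/2.
Integrating by parts twice (tabular method), an antiderivative of (s**2 + 3*s - 3) cos(3*s/2) is 2*s**2*sin(3*s/2)/3 + 2*s*sin(3*s/2) + 8*s*cos(3*s/2)/9 - 70*sin(3*s/2)/27 + 4*cos(3*s/2)/3; evaluating from -2*pi to 2*pi: ∫_{-2*pi}^{2*pi} (s**2 + 3*s - 3) cos(3*s/2) ds = (-16*pi/9 - 4/3) - (-4/3 + 16*pi/9) = -32*pi/9.
Hence Re(c_{3}) = (1/(4*pi))·(-32*pi/9) = -8/9.

-8/9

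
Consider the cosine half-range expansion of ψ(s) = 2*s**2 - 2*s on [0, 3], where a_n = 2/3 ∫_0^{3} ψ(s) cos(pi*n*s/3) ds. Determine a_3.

a_3 = 2/3 ∫_0^{3} (2*s**2 - 2*s) cos(pi*s) ds.
Integrating by parts twice (tabular method), an antiderivative of (2*s**2 - 2*s) cos(pi*s) is 2*s**2*sin(pi*s)/pi - 2*s*sin(pi*s)/pi + 4*s*cos(pi*s)/pi**2 - 4*sin(pi*s)/pi**3 - 2*cos(pi*s)/pi**2; evaluating from 0 to 3: ∫_{0}^{3} (2*s**2 - 2*s) cos(pi*s) ds = (-10/pi**2) - (-2/pi**2) = -8/pi**2.
Hence a_3 = (2/3)·(-8/pi**2) = -16/(3*pi**2).

-16/(3*pi**2)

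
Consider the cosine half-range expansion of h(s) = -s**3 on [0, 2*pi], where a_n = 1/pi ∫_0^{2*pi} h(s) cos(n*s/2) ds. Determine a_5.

48*(-4 + 25*pi**2)/(625*pi)

a_5 = 1/pi ∫_0^{2*pi} (-s**3) cos(5*s/2) ds.
Integrating by parts three times (tabular method), an antiderivative of (-s**3) cos(5*s/2) is -2*s**3*sin(5*s/2)/5 - 12*s**2*cos(5*s/2)/25 + 48*s*sin(5*s/2)/125 + 96*cos(5*s/2)/625; evaluating from 0 to 2*pi: ∫_{0}^{2*pi} (-s**3) cos(5*s/2) ds = (-96/625 + 48*pi**2/25) - (96/625) = -192/625 + 48*pi**2/25.
Hence a_5 = (1/pi)·(-192/625 + 48*pi**2/25) = 48*(-4 + 25*pi**2)/(625*pi).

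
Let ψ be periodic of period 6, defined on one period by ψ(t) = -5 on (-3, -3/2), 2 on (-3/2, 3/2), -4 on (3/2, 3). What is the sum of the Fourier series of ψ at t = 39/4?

t = 39/4 differs from t = -9/4 by 2 full period(s), and the series is 6-periodic.
ψ is continuous at t = -9/4 with value -5, so the series converges to -5 there.

-5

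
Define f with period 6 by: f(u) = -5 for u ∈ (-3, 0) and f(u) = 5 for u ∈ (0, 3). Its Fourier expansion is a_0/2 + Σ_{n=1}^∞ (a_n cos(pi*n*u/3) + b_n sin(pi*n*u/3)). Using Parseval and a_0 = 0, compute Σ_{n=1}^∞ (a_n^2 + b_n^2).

50

Parseval: a_0^2/2 + Σ_{n≥1} (a_n^2+b_n^2) = 1/3 ∫_{-3}^{3} f(u)^2 du = 50.
Subtract a_0^2/2 = 0: Σ (a_n^2+b_n^2) = 50.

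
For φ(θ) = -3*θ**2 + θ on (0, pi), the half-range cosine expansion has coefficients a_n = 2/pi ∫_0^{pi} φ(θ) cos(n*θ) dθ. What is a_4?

-3/4

a_4 = 2/pi ∫_0^{pi} (-3*θ**2 + θ) cos(4*θ) dθ.
Integrating by parts twice (tabular method), an antiderivative of (-3*θ**2 + θ) cos(4*θ) is -3*θ**2*sin(4*θ)/4 + θ*sin(4*θ)/4 - 3*θ*cos(4*θ)/8 + 3*sin(4*θ)/32 + cos(4*θ)/16; evaluating from 0 to pi: ∫_{0}^{pi} (-3*θ**2 + θ) cos(4*θ) dθ = (1/16 - 3*pi/8) - (1/16) = -3*pi/8.
Hence a_4 = (2/pi)·(-3*pi/8) = -3/4.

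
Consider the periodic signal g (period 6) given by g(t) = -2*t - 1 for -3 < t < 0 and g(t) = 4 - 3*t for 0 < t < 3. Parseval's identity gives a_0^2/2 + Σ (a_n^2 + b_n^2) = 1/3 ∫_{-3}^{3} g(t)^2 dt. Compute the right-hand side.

14

1/3 ∫_{-3}^{3} g(t)^2 dt = 1/3 · (42) = 14.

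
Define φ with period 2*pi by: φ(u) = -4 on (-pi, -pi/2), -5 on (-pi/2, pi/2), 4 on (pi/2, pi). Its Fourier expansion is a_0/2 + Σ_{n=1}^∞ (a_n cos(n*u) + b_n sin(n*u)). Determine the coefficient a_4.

a_4 = 1/pi ∫_{-pi}^{pi} φ(u) cos(4*u) du.
Split the integral at the breakpoints.
Directly, an antiderivative of (-4) cos(4*u) is -sin(4*u); evaluating from -pi to -pi/2: ∫_{-pi}^{-pi/2} (-4) cos(4*u) du = (0) - (0) = 0.
Directly, an antiderivative of (-5) cos(4*u) is -5*sin(4*u)/4; evaluating from -pi/2 to pi/2: ∫_{-pi/2}^{pi/2} (-5) cos(4*u) du = (0) - (0) = 0.
Directly, an antiderivative of (4) cos(4*u) is sin(4*u); evaluating from pi/2 to pi: ∫_{pi/2}^{pi} (4) cos(4*u) du = (0) - (0) = 0.
Summing the pieces and multiplying by (1/pi) gives a_4 = 0.

0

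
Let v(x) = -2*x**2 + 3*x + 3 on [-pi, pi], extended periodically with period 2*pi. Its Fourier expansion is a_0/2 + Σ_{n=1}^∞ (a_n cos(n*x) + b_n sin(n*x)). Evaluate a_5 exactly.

a_5 = 1/pi ∫_{-pi}^{pi} v(x) cos(5*x) dx.
Integrating by parts twice (tabular method), an antiderivative of (-2*x**2 + 3*x + 3) cos(5*x) is -2*x**2*sin(5*x)/5 + 3*x*sin(5*x)/5 - 4*x*cos(5*x)/25 + 79*sin(5*x)/125 + 3*cos(5*x)/25; evaluating from -pi to pi: ∫_{-pi}^{pi} (-2*x**2 + 3*x + 3) cos(5*x) dx = (-3/25 + 4*pi/25) - (-4*pi/25 - 3/25) = 8*pi/25.
Hence a_5 = (1/pi)·(8*pi/25) = 8/25.

8/25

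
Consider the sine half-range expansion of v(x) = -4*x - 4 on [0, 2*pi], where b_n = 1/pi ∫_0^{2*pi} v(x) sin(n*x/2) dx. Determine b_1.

b_1 = 1/pi ∫_0^{2*pi} (-4*x - 4) sin(x/2) dx.
Integrating by parts (boundary term plus one more integral), an antiderivative of (-4*x - 4) sin(x/2) is 8*x*cos(x/2) - 16*sin(x/2) + 8*cos(x/2); evaluating from 0 to 2*pi: ∫_{0}^{2*pi} (-4*x - 4) sin(x/2) dx = (-16*pi - 8) - (8) = -16*pi - 16.
Hence b_1 = (1/pi)·(-16*pi - 16) = -16 - 16/pi.

-16 - 16/pi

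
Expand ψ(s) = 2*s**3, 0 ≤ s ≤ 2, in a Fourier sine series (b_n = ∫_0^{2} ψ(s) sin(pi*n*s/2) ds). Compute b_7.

b_7 = ∫_0^{2} (2*s**3) sin(7*pi*s/2) ds.
Integrating by parts three times (tabular method), an antiderivative of (2*s**3) sin(7*pi*s/2) is -4*s**3*cos(7*pi*s/2)/(7*pi) + 24*s**2*sin(7*pi*s/2)/(49*pi**2) + 96*s*cos(7*pi*s/2)/(343*pi**3) - 192*sin(7*pi*s/2)/(2401*pi**4); evaluating from 0 to 2: ∫_{0}^{2} (2*s**3) sin(7*pi*s/2) ds = (32*(-6 + 49*pi**2)/(343*pi**3)) - (0) = 32*(-6 + 49*pi**2)/(343*pi**3).
Hence b_7 = 32*(-6 + 49*pi**2)/(343*pi**3).

32*(-6 + 49*pi**2)/(343*pi**3)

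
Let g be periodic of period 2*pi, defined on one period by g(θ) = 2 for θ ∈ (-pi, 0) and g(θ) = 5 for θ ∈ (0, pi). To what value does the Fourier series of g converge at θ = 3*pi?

7/2

θ = 3*pi differs from θ = -pi by 2 full period(s), and the series is 2*pi-periodic.
At θ = -pi the one-sided limits are g(-pi^-) = 5 and g(-pi^+) = 2.
By Dirichlet's theorem the series converges to their average, [(5) + (2)]/2 = 7/2.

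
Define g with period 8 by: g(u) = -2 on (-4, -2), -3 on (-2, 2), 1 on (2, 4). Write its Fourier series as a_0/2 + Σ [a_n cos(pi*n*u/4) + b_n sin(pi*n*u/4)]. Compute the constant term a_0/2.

a_0 = 1/4 ∫_{-4}^{4} g(u) du = 1/4 · (-14) = -7/2.
So the constant term a_0/2 = -7/4.

-7/4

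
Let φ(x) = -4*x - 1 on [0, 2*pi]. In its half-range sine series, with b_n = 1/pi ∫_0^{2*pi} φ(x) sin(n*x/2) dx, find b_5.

4*(-4*pi - 1)/(5*pi)

b_5 = 1/pi ∫_0^{2*pi} (-4*x - 1) sin(5*x/2) dx.
Integrating by parts (boundary term plus one more integral), an antiderivative of (-4*x - 1) sin(5*x/2) is 8*x*cos(5*x/2)/5 - 16*sin(5*x/2)/25 + 2*cos(5*x/2)/5; evaluating from 0 to 2*pi: ∫_{0}^{2*pi} (-4*x - 1) sin(5*x/2) dx = (-16*pi/5 - 2/5) - (2/5) = -16*pi/5 - 4/5.
Hence b_5 = (1/pi)·(-16*pi/5 - 4/5) = 4*(-4*pi - 1)/(5*pi).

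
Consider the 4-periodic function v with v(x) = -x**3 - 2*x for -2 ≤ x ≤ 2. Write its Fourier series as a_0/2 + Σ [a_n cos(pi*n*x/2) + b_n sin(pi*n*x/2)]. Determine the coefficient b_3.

-8/pi + 32/(9*pi**3)

b_3 = 1/2 ∫_{-2}^{2} v(x) sin(3*pi*x/2) dx.
v is odd and sin(3*pi*x/2) is odd, so the integrand is even and b_3 = ∫_0^{2} v(x) sin(3*pi*x/2) dx.
Integrating by parts three times (tabular method), an antiderivative of (-x**3 - 2*x) sin(3*pi*x/2) is 2*x**3*cos(3*pi*x/2)/(3*pi) - 4*x**2*sin(3*pi*x/2)/(3*pi**2) - 16*x*cos(3*pi*x/2)/(9*pi**3) + 4*x*cos(3*pi*x/2)/(3*pi) - 8*sin(3*pi*x/2)/(9*pi**2) + 32*sin(3*pi*x/2)/(27*pi**4); evaluating from 0 to 2: ∫_{0}^{2} (-x**3 - 2*x) sin(3*pi*x/2) dx = (-8/pi + 32/(9*pi**3)) - (0) = -8/pi + 32/(9*pi**3).
Hence b_3 = -8/pi + 32/(9*pi**3).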